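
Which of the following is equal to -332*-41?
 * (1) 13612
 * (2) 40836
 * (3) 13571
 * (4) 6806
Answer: 1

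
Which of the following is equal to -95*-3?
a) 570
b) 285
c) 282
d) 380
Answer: b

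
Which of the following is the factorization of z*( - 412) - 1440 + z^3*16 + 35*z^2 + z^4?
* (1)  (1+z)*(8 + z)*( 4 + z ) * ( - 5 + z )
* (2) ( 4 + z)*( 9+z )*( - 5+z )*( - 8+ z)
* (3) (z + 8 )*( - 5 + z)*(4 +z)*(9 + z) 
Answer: 3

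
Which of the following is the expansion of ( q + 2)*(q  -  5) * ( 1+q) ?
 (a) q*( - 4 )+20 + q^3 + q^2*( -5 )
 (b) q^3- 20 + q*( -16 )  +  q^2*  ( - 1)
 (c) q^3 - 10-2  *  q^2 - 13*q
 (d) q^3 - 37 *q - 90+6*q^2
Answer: c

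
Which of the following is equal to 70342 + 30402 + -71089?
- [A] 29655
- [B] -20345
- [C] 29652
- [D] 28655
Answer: A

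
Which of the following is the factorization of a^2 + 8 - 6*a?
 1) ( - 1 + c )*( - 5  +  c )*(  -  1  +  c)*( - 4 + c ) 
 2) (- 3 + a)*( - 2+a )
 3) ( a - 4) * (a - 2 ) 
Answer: 3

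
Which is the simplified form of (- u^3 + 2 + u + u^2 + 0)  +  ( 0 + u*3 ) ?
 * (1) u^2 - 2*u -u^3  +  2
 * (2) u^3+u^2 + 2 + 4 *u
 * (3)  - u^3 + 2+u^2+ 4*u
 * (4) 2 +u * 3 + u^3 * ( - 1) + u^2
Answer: 3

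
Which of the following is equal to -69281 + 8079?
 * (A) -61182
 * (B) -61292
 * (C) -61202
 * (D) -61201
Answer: C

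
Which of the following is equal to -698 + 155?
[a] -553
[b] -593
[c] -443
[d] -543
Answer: d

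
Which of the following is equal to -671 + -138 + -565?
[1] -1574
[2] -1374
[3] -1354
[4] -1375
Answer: 2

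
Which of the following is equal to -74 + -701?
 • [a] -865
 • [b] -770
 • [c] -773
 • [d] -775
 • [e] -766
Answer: d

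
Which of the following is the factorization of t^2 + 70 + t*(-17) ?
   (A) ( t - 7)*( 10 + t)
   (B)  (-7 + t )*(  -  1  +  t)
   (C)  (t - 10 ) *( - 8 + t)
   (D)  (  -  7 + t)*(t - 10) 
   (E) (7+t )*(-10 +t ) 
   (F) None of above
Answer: D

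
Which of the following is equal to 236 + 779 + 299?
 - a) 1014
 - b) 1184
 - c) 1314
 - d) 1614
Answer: c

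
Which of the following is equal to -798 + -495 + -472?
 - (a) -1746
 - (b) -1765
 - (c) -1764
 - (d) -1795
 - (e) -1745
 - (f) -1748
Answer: b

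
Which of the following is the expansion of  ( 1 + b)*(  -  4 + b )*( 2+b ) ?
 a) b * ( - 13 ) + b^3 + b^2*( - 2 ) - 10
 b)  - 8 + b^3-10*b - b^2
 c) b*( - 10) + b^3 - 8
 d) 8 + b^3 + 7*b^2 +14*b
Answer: b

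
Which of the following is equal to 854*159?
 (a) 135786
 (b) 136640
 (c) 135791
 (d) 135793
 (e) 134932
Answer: a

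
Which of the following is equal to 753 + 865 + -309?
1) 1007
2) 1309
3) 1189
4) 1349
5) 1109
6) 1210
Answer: 2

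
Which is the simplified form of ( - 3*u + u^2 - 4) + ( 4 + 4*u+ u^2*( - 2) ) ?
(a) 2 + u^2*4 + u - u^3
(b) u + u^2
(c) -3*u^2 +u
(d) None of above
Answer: d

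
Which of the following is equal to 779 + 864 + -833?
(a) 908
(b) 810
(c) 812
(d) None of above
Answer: b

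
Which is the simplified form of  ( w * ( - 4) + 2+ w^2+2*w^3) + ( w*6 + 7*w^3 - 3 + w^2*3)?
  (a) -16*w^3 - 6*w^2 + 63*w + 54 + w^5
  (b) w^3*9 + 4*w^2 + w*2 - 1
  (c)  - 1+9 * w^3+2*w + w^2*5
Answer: b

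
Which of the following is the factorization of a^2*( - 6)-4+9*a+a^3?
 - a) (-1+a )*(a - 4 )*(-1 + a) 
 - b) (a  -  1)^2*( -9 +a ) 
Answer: a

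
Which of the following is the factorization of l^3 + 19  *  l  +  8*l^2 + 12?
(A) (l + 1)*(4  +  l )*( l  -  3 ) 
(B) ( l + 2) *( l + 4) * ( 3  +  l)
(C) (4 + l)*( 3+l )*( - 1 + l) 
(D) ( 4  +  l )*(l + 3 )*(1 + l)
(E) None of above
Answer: D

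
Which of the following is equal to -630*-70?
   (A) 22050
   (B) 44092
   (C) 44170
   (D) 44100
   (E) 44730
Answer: D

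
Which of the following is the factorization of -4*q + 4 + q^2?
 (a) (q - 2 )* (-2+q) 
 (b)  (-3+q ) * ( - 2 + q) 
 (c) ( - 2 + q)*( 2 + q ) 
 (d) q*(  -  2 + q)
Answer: a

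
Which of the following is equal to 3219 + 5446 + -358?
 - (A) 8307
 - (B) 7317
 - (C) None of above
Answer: A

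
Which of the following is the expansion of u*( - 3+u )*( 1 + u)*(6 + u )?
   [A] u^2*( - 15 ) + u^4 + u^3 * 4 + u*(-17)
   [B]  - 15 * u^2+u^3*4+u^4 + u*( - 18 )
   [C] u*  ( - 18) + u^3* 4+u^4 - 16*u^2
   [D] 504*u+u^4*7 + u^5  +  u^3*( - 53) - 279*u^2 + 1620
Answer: B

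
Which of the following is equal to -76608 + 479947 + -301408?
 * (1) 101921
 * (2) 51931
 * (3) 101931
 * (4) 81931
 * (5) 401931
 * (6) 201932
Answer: 3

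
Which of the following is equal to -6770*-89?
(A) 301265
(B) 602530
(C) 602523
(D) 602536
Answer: B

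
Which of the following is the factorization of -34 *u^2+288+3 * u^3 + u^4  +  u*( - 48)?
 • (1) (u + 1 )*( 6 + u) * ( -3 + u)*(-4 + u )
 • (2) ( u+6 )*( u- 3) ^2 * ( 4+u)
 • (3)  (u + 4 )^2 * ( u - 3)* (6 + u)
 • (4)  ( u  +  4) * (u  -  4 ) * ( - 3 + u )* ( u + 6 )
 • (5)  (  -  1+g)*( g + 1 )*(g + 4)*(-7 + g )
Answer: 4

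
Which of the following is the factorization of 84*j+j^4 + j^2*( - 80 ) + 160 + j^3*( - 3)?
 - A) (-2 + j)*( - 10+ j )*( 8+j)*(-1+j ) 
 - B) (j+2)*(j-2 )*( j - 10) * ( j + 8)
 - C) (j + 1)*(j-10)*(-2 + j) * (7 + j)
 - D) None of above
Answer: D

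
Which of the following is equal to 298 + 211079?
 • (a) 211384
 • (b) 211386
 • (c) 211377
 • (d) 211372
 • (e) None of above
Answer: c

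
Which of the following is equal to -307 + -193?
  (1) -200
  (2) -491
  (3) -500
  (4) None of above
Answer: 3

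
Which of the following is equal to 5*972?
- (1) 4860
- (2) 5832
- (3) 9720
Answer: 1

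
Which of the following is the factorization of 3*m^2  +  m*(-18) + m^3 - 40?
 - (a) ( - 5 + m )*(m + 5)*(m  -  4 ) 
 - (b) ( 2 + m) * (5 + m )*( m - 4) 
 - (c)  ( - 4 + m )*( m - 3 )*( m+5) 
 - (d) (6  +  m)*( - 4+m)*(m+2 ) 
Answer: b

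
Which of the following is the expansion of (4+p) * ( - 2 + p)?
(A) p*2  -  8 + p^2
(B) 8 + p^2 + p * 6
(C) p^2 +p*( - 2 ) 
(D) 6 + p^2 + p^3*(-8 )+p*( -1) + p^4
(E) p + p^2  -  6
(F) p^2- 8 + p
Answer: A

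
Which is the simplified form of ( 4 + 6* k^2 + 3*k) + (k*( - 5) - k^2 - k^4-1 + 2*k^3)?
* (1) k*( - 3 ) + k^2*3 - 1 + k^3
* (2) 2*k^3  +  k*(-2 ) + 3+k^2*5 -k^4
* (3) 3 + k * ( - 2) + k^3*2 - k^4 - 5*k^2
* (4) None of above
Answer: 2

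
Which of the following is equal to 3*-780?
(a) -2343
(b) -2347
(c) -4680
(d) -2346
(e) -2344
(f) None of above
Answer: f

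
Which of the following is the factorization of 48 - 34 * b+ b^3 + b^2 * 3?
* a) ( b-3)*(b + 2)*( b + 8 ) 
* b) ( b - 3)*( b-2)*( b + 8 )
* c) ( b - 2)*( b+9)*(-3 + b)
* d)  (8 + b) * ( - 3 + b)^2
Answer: b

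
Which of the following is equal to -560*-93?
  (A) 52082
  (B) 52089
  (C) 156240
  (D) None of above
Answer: D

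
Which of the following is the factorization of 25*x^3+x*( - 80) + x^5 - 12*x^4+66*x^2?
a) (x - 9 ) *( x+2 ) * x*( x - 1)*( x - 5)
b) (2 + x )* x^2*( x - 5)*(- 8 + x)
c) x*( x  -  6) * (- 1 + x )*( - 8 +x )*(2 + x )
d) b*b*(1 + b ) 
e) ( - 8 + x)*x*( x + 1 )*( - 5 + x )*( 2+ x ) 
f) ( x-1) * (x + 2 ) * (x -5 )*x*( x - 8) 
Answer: f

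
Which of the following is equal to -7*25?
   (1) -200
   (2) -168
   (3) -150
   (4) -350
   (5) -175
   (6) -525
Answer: 5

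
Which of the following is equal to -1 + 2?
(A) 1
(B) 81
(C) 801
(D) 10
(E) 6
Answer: A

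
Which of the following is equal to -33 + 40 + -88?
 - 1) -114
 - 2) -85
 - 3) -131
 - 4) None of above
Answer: 4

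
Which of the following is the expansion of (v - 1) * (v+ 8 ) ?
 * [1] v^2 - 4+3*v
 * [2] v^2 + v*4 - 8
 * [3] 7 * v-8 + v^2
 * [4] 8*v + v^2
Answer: 3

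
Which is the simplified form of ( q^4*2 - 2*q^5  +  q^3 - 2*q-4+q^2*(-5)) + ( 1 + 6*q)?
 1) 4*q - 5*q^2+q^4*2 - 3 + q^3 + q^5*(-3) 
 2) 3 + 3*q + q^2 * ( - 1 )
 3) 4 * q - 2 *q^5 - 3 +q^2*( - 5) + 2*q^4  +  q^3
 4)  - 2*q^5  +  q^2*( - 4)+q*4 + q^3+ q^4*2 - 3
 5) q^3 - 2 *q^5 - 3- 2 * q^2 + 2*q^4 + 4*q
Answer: 3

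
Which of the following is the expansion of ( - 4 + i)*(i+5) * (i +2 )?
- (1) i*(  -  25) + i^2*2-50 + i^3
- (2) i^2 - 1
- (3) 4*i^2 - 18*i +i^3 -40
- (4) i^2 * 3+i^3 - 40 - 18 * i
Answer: 4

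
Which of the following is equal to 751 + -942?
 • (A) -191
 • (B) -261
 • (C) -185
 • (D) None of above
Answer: A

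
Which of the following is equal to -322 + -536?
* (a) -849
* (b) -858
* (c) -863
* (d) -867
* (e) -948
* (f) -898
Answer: b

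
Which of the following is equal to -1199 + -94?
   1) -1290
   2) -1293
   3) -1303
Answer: 2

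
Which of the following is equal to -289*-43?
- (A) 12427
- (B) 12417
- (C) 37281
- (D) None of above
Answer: A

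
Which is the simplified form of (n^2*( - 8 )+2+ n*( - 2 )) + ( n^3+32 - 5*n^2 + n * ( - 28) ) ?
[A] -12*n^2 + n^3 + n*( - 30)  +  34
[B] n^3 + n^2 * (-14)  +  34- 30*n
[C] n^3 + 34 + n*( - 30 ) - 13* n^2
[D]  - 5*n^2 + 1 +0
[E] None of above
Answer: C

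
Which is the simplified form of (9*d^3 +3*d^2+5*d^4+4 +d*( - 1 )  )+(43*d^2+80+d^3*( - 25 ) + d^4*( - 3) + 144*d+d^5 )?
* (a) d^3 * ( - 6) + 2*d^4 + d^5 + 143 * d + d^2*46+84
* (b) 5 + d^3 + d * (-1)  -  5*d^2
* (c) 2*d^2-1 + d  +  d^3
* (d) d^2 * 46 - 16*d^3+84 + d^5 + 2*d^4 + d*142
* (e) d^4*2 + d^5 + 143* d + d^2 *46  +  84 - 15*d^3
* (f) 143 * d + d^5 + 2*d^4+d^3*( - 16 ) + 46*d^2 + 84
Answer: f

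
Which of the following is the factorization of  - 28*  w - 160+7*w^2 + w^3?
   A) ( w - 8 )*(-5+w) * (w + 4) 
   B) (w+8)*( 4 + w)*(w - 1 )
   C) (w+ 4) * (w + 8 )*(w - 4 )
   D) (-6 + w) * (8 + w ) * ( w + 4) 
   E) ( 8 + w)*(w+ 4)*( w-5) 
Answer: E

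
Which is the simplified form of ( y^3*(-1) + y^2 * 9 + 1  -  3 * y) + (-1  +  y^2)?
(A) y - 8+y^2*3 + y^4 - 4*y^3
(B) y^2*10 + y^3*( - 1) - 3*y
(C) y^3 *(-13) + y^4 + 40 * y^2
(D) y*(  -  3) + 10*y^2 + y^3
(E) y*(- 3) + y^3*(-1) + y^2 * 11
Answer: B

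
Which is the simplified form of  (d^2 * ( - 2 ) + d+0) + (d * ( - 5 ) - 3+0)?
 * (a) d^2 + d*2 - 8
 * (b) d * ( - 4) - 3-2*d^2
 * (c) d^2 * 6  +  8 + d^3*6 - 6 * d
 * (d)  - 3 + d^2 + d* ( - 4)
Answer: b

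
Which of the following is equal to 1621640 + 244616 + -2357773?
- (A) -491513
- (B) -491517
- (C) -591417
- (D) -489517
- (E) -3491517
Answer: B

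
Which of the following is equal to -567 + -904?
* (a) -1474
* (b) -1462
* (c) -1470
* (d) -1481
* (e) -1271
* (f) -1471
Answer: f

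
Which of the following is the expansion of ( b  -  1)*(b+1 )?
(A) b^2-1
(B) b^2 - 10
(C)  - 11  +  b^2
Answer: A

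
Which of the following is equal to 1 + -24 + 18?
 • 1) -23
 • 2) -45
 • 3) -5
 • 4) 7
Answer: 3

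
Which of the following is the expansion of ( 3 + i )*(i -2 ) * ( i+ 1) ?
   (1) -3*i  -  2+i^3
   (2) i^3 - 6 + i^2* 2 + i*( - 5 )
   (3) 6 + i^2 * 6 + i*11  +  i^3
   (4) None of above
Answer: 2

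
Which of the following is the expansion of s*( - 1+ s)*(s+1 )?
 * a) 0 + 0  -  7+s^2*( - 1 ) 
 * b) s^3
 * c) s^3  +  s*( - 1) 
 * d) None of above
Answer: c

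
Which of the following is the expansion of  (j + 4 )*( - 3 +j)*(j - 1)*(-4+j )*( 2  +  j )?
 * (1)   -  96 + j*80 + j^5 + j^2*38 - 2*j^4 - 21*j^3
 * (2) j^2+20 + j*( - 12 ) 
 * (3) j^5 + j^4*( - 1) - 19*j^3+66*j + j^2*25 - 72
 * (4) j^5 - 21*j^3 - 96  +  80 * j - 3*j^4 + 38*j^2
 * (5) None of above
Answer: 1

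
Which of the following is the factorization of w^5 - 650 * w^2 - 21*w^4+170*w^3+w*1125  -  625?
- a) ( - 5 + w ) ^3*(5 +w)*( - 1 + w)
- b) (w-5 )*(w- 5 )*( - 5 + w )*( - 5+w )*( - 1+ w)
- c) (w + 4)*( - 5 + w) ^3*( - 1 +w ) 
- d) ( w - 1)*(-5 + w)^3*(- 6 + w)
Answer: b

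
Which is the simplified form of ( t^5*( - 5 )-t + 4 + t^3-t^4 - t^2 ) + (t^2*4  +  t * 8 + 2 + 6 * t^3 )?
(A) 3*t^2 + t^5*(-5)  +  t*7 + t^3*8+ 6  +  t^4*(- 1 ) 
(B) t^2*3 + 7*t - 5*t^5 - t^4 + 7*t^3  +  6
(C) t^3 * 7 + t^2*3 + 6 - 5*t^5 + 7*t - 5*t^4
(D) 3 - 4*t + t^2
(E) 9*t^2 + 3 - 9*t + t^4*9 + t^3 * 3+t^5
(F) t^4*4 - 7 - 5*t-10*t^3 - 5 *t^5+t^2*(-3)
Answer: B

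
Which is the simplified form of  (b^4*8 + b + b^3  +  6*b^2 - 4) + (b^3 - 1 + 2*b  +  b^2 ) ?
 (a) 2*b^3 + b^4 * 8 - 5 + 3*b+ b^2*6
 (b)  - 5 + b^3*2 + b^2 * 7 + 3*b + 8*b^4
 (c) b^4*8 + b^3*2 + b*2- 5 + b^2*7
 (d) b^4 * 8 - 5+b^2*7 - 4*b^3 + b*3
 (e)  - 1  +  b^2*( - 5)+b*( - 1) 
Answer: b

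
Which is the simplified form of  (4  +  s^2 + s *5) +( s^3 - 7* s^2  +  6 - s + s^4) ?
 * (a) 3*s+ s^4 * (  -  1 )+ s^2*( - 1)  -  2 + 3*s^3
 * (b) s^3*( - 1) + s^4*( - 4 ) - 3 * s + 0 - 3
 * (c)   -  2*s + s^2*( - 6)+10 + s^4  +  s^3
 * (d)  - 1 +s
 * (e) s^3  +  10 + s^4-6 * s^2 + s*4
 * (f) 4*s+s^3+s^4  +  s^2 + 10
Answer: e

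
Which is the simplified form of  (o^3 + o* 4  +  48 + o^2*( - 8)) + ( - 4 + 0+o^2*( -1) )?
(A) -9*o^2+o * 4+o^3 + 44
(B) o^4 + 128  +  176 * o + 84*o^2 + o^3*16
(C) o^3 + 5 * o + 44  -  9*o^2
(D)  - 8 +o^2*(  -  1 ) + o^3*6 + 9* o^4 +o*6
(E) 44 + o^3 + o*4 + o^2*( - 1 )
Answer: A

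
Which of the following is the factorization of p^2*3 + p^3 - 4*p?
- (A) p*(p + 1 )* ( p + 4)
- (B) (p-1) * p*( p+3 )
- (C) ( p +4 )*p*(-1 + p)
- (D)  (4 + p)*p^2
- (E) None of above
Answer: C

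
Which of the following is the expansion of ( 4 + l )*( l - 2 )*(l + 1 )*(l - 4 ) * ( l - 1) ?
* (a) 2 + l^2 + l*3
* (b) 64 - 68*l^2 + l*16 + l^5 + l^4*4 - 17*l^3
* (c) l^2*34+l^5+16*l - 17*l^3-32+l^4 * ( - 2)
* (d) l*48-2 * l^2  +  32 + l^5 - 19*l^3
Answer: c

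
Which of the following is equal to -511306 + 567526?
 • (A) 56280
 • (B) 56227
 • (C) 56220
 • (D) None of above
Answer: C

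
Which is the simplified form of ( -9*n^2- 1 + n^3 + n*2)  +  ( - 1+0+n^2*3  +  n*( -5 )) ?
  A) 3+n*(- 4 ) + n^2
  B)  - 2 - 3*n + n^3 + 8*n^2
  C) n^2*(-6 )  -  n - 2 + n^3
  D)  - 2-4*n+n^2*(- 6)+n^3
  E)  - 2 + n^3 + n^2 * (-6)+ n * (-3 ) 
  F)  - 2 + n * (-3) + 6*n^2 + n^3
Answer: E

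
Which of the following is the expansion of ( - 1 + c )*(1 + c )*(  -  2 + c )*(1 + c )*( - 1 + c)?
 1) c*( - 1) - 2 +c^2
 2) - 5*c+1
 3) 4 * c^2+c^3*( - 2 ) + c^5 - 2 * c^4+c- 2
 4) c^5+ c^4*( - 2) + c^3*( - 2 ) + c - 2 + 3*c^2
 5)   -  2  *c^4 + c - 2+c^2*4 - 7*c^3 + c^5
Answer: 3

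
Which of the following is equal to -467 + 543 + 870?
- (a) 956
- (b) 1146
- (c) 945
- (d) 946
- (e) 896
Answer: d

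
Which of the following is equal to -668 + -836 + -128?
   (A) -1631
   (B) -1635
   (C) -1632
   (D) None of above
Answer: C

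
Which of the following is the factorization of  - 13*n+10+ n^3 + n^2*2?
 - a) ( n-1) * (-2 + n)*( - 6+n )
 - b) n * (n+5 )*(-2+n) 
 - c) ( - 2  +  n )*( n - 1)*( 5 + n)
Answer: c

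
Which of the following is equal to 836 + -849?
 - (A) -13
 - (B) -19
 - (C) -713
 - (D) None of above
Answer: A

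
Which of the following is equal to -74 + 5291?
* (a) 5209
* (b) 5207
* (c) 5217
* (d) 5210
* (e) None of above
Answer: c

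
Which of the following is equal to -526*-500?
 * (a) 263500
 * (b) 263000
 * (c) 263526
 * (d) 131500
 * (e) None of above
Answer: b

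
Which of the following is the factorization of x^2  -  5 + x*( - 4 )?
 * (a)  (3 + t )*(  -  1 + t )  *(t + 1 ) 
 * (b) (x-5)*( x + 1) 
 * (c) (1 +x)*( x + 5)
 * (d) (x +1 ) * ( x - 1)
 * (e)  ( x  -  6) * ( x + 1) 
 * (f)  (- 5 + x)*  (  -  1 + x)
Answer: b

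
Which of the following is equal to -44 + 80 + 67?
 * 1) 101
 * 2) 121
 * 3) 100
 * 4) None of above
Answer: 4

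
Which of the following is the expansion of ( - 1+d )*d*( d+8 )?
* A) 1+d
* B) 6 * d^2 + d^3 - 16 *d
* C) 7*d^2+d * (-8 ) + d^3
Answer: C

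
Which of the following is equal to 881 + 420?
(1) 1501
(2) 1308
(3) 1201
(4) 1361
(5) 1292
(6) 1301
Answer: 6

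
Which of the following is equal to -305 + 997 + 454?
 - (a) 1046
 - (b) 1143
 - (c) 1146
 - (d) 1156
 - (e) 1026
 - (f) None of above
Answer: c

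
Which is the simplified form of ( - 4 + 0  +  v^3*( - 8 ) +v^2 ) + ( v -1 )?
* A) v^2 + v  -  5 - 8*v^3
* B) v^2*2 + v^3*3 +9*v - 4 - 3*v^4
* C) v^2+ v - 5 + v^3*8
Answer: A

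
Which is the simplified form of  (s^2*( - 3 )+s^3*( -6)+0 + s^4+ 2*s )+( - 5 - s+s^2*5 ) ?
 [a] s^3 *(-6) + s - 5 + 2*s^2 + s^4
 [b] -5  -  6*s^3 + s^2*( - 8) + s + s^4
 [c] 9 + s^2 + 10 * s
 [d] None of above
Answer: a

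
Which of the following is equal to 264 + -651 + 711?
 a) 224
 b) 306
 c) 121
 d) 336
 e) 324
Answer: e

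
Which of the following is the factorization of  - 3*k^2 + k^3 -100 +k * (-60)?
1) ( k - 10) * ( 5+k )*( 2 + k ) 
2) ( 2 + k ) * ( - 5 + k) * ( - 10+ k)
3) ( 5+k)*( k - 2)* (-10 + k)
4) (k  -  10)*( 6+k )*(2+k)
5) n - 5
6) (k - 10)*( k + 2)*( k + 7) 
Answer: 1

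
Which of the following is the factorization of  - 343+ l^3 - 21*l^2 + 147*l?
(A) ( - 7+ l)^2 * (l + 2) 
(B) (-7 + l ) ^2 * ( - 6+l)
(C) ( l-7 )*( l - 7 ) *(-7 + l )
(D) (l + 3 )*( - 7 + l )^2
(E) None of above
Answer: C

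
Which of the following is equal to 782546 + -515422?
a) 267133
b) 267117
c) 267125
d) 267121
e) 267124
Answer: e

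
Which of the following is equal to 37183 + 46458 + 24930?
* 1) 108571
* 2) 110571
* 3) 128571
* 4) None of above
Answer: 1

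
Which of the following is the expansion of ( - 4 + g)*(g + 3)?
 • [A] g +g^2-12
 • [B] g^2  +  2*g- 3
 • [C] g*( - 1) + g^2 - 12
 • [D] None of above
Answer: C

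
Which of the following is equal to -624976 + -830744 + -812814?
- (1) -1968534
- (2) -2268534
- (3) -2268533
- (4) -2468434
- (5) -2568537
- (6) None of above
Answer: 2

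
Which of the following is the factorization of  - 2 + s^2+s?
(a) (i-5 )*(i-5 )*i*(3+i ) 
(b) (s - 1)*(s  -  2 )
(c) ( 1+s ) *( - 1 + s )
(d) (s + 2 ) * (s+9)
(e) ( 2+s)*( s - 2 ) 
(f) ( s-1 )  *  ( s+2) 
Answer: f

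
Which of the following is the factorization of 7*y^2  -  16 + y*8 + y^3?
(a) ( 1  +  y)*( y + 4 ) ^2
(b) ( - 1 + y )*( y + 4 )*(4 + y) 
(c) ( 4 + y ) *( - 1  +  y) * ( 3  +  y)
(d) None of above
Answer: b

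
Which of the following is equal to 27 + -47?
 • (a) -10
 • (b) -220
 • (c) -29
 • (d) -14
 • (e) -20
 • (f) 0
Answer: e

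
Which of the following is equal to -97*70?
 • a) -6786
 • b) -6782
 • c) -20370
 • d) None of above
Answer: d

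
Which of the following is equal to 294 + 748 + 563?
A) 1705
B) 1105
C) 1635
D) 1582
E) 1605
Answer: E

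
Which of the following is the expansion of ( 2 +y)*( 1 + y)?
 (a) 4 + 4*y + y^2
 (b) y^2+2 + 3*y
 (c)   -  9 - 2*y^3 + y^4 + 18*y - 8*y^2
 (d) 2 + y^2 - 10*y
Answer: b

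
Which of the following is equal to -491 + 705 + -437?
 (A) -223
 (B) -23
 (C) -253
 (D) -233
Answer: A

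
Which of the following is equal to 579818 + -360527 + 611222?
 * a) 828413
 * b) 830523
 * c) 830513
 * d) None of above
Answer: c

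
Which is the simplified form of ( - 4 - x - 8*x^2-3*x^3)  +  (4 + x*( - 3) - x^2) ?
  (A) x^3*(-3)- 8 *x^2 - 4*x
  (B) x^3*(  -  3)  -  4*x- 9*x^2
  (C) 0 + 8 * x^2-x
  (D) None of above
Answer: B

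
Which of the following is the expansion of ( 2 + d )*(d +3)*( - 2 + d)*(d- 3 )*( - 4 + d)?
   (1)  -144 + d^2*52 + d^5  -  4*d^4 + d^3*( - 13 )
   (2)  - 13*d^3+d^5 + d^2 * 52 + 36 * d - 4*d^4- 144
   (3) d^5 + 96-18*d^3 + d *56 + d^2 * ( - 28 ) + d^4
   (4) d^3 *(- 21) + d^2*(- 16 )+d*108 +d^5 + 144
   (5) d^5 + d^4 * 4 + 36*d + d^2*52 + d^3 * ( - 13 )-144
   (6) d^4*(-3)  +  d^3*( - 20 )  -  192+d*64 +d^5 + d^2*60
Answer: 2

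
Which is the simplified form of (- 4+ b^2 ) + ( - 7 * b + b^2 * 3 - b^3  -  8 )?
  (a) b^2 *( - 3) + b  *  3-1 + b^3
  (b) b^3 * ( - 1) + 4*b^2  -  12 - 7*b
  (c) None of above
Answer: b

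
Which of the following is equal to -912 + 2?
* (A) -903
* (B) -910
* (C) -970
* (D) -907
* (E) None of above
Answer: B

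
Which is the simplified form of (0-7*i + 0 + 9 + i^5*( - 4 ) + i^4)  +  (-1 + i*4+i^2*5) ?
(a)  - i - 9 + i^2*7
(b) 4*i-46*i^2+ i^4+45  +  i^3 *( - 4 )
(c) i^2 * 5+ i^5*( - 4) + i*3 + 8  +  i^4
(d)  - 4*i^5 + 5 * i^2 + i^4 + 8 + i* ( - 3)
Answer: d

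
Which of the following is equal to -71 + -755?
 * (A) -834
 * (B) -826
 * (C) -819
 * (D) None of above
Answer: B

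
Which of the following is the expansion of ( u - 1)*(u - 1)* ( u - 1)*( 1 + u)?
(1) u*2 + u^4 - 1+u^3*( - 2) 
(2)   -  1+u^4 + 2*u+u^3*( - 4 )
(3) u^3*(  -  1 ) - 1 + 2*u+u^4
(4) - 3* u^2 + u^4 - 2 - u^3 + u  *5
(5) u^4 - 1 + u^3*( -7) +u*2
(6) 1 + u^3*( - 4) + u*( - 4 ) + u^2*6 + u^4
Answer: 1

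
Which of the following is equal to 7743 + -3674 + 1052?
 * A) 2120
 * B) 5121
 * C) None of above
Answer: B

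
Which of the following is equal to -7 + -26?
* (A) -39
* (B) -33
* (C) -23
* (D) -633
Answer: B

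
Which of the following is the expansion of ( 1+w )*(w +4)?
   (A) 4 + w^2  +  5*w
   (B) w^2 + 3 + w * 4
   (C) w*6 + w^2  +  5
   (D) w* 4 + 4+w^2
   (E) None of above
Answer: A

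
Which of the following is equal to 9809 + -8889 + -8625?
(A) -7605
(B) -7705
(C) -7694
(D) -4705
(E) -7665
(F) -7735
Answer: B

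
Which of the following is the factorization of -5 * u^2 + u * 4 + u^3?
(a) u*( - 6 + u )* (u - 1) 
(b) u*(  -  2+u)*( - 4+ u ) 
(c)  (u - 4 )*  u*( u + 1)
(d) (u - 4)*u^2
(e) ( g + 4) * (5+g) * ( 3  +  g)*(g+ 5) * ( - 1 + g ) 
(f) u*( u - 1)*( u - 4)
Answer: f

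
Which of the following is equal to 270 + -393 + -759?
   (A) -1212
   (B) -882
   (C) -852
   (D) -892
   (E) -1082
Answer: B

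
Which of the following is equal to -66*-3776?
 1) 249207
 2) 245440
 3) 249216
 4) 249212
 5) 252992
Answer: 3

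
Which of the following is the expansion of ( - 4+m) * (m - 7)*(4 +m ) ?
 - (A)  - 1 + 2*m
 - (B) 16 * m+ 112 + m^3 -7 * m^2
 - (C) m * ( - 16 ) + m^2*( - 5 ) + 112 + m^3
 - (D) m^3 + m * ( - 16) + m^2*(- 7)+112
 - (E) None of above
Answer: D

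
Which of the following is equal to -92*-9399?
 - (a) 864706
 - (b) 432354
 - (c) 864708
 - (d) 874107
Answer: c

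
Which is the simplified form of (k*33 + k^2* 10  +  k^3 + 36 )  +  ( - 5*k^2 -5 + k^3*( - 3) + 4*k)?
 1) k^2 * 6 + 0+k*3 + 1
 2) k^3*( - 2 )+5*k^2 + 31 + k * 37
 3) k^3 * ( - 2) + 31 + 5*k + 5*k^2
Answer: 2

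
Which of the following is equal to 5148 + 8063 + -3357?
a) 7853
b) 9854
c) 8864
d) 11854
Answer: b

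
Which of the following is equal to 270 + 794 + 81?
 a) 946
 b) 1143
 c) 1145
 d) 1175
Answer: c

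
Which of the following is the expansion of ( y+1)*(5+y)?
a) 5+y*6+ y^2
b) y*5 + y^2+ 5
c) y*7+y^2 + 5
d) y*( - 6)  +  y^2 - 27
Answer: a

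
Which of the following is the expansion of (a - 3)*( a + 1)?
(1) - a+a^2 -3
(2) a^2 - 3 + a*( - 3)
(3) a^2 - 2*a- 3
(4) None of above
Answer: 3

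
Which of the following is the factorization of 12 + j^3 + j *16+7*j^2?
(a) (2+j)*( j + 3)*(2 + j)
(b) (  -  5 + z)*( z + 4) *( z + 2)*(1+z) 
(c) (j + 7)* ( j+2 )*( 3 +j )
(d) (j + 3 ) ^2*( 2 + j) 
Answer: a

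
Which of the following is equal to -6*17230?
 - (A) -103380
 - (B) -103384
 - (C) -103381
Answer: A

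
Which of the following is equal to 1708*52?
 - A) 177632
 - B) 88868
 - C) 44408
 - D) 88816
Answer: D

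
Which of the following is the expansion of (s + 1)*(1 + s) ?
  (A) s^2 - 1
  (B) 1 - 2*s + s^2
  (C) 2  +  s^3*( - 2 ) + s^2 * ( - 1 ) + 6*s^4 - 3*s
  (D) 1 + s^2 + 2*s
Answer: D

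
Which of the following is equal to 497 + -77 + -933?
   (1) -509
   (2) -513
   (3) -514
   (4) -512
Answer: 2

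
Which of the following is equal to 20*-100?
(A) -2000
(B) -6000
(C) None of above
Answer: A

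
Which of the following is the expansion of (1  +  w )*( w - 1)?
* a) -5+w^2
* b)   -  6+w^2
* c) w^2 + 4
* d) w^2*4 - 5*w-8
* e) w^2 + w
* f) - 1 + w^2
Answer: f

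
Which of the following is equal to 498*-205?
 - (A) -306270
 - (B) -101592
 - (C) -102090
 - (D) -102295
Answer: C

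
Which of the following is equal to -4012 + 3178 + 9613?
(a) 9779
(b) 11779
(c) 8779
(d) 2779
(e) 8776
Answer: c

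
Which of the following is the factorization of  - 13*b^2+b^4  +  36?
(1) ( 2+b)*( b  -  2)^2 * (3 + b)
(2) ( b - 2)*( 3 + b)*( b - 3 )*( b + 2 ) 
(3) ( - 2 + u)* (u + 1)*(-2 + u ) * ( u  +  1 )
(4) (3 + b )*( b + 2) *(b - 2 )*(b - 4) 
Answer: 2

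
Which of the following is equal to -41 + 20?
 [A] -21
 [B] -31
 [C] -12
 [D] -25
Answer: A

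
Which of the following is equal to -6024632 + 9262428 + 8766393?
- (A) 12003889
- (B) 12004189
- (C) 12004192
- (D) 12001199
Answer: B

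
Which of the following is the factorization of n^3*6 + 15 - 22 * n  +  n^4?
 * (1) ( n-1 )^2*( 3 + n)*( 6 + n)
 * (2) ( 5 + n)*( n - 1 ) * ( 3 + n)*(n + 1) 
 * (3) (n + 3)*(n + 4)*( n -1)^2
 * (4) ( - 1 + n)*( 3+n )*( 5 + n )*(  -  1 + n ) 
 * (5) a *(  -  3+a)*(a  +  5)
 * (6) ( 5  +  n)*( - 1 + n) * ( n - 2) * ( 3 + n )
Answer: 4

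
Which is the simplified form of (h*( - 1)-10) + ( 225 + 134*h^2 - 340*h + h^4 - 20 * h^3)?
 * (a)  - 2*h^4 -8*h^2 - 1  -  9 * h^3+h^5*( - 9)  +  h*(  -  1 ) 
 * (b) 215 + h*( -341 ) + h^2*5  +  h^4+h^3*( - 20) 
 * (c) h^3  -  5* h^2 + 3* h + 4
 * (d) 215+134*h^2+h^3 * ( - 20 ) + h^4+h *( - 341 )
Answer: d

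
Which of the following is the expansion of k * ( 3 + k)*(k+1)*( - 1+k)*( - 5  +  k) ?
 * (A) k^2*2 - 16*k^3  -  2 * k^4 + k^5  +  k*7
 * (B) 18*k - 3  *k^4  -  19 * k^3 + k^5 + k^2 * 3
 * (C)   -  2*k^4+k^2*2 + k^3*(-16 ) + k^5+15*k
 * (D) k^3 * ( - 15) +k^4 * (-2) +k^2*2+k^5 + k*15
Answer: C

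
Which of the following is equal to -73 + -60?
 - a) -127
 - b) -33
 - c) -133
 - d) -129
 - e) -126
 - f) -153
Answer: c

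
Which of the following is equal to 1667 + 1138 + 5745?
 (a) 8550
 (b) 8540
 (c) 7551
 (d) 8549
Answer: a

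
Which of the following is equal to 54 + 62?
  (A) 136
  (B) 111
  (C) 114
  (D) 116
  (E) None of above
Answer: D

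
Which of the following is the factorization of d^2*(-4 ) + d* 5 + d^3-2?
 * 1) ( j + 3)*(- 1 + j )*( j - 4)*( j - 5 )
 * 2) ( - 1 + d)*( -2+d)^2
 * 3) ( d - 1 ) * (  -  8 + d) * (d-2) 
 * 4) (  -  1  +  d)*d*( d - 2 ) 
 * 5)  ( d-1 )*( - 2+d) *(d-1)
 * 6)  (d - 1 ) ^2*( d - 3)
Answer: 5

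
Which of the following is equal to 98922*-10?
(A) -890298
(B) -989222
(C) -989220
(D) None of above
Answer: C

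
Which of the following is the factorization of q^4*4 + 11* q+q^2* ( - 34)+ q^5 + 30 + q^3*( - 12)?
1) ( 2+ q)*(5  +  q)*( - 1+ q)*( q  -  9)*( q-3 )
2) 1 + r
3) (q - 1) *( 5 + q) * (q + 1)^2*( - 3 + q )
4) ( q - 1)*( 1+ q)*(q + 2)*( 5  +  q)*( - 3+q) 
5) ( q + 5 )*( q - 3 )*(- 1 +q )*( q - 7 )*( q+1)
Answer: 4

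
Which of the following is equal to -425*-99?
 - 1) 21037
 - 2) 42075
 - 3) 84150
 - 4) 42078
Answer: 2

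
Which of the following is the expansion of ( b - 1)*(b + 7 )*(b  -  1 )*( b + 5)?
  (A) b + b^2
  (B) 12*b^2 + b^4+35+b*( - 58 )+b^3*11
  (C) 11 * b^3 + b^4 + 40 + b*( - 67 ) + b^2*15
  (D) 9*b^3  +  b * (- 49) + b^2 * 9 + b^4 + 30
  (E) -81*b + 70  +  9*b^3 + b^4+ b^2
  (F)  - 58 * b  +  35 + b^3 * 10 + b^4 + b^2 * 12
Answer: F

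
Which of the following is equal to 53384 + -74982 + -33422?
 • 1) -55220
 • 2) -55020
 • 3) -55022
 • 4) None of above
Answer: 2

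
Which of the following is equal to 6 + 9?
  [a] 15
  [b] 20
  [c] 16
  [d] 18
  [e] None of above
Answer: a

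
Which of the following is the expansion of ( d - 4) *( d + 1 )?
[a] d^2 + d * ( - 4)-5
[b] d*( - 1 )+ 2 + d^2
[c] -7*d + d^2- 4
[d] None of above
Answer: d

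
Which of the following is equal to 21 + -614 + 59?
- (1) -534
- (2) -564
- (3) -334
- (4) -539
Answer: 1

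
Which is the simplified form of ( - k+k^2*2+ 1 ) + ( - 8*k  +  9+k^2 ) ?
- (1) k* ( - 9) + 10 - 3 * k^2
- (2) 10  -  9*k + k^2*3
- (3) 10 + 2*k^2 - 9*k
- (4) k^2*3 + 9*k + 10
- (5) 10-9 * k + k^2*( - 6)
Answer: 2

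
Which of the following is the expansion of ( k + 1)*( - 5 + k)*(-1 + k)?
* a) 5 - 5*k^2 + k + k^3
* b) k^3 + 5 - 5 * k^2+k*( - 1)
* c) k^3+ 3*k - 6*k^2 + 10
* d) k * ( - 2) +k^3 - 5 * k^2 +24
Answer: b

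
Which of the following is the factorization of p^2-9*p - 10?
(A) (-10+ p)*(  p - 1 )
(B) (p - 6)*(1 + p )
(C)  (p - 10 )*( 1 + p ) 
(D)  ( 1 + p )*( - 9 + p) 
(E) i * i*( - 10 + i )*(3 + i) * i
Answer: C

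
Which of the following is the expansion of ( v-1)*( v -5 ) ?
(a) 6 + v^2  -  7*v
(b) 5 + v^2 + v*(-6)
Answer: b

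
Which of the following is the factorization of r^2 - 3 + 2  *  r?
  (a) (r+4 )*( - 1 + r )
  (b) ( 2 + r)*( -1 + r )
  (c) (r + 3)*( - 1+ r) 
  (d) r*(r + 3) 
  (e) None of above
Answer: c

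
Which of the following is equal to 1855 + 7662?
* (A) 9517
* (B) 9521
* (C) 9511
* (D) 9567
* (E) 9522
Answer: A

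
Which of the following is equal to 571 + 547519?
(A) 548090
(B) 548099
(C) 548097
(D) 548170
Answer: A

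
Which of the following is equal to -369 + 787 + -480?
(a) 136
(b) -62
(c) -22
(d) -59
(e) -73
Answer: b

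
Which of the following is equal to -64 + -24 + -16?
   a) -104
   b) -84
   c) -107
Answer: a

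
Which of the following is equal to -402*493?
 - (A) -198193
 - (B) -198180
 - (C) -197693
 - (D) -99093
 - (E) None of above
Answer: E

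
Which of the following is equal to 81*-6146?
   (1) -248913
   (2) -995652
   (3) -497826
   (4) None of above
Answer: 3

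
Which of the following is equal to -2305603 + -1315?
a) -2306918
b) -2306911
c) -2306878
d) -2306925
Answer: a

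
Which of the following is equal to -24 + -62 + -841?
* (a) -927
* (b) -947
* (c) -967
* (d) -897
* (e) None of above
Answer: a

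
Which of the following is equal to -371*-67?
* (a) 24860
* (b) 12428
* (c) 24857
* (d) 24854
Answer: c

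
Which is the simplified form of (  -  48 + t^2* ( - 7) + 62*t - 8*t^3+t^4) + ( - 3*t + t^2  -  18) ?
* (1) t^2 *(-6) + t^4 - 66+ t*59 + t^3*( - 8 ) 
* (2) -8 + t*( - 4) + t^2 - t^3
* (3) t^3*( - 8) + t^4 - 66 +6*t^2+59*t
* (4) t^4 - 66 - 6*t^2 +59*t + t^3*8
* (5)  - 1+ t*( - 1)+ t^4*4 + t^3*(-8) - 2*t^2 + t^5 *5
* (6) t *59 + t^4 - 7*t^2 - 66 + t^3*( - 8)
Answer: 1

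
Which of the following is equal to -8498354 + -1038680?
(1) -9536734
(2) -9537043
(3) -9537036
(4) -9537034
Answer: 4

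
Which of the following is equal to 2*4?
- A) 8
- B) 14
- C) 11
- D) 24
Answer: A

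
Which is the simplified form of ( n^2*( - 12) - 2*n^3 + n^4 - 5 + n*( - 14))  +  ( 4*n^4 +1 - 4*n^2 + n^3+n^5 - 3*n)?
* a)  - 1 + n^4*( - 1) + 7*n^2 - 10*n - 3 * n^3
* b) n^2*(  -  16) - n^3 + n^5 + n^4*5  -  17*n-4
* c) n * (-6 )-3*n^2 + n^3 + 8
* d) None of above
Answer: b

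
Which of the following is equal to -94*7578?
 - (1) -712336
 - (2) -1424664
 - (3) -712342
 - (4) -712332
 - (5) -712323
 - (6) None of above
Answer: 4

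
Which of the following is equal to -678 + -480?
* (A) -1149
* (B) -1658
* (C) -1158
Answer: C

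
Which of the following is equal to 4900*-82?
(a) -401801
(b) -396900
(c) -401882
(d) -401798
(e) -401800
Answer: e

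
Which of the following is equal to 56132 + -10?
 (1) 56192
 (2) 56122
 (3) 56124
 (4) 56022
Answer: 2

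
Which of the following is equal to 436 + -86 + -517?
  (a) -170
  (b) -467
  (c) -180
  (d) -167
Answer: d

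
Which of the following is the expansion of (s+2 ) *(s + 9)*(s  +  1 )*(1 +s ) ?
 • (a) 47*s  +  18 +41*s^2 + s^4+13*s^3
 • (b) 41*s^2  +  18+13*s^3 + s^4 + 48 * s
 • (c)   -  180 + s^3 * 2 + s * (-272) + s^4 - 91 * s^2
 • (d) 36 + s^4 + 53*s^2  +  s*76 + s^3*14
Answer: a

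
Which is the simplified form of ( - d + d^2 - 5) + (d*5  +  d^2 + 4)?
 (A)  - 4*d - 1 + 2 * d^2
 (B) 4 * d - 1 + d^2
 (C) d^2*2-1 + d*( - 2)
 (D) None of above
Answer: D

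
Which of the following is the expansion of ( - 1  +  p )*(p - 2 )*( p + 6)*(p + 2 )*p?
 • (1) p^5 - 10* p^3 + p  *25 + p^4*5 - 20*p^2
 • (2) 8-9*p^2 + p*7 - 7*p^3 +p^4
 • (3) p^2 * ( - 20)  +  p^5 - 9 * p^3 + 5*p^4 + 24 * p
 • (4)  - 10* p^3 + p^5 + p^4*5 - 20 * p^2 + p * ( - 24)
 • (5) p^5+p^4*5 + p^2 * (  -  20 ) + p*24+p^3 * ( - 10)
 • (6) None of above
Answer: 5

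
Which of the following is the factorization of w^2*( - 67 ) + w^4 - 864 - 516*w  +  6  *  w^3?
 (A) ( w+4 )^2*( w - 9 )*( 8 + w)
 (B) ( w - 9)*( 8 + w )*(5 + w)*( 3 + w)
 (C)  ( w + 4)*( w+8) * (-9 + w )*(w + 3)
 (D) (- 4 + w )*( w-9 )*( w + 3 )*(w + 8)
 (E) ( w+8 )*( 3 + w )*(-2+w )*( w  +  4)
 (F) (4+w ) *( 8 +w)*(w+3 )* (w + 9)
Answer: C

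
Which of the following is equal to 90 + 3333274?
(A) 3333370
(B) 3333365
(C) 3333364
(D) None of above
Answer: C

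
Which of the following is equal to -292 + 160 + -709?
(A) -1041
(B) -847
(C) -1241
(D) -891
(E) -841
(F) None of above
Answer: E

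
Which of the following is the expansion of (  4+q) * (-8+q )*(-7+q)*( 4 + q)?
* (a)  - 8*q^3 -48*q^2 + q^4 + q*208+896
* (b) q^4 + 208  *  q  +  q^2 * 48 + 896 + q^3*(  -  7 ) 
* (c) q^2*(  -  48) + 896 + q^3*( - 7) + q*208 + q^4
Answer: c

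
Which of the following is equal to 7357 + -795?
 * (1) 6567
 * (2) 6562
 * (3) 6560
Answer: 2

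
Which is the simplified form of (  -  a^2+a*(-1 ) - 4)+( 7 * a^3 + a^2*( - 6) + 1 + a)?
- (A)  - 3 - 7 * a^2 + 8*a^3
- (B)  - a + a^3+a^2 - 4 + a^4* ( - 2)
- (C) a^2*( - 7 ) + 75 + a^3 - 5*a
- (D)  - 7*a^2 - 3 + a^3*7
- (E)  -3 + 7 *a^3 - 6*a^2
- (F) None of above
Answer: D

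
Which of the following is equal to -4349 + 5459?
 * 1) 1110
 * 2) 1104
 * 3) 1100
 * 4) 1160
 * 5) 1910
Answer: 1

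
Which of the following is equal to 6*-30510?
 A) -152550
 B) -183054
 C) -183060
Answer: C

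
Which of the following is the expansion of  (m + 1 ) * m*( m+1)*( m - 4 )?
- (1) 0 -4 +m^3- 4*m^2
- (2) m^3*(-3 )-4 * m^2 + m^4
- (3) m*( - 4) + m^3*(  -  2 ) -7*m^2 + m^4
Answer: 3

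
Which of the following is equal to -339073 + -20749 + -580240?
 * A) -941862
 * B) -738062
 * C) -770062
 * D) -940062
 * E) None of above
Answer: D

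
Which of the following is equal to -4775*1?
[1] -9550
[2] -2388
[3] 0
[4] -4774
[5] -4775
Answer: 5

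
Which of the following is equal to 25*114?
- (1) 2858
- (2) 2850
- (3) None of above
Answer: 2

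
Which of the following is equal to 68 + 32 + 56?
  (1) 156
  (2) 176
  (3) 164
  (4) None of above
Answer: 1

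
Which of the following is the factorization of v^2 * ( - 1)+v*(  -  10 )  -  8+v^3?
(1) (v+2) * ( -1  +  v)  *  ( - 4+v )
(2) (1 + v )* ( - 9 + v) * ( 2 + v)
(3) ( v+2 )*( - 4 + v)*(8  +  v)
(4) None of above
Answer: 4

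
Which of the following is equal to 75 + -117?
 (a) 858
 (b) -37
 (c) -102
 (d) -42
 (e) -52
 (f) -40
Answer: d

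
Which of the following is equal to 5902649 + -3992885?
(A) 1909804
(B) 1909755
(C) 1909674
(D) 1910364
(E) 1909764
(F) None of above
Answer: E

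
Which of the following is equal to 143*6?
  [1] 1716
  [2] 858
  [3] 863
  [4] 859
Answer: 2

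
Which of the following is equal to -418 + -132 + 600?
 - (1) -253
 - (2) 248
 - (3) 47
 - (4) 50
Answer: 4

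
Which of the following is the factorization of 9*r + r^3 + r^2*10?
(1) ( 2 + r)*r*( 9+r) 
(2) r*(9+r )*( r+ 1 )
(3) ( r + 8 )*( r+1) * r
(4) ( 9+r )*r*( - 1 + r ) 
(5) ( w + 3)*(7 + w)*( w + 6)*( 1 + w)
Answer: 2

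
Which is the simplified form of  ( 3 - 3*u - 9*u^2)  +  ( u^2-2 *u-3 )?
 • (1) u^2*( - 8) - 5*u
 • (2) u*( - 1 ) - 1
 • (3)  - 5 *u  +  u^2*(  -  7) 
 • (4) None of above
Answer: 1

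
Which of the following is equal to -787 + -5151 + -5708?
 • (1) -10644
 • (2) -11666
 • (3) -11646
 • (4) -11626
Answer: 3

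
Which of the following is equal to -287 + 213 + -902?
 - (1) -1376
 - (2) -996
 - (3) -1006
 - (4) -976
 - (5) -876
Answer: 4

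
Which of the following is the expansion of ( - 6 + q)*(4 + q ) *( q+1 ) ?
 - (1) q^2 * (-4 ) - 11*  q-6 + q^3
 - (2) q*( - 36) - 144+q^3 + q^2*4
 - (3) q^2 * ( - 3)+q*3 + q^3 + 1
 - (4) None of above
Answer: 4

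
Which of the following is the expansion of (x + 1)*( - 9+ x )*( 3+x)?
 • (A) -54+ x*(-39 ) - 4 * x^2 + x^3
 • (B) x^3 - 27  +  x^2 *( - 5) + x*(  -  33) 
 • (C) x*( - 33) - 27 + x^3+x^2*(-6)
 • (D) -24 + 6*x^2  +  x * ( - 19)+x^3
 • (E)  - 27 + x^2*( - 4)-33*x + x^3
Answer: B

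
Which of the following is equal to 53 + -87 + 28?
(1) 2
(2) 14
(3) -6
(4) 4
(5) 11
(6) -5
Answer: 3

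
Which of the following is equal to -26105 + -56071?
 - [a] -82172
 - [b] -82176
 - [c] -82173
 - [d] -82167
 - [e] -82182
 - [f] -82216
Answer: b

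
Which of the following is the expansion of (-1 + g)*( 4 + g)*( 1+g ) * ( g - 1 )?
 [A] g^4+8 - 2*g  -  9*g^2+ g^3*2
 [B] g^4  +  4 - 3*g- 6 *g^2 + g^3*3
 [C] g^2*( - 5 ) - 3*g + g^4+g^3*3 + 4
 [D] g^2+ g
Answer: C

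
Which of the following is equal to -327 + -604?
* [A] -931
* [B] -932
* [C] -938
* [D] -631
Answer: A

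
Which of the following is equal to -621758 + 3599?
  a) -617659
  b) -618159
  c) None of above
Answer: b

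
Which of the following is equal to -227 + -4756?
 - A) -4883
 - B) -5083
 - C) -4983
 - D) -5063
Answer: C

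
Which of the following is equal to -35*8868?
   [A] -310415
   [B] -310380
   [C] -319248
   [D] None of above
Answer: B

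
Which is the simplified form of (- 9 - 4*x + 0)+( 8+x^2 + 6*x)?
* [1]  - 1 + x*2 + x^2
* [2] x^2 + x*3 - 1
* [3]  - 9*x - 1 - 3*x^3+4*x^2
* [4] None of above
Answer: 1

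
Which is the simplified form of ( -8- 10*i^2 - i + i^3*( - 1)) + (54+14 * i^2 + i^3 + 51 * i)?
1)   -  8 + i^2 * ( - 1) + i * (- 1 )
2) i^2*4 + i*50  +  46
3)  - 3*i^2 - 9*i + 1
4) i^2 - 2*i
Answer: 2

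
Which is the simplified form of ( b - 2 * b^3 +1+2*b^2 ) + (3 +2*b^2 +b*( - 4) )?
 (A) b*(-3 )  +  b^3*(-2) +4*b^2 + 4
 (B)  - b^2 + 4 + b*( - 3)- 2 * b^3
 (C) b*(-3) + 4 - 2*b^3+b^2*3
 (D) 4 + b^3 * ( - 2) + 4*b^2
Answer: A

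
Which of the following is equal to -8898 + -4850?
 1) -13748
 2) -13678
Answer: 1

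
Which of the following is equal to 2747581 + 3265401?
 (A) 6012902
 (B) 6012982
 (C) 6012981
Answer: B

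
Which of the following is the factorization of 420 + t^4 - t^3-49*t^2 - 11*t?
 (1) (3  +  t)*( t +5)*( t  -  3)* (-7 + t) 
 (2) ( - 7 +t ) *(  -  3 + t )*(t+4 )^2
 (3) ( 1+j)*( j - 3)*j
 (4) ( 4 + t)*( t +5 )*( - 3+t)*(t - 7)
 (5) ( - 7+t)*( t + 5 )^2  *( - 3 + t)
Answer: 4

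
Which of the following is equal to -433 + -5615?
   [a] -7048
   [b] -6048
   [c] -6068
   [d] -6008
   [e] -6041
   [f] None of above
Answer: b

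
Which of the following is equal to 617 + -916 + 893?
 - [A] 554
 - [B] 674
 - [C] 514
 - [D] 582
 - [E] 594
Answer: E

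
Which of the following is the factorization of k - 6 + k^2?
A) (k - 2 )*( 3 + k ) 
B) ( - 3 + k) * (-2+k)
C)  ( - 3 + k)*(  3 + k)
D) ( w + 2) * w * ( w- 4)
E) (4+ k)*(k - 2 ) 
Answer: A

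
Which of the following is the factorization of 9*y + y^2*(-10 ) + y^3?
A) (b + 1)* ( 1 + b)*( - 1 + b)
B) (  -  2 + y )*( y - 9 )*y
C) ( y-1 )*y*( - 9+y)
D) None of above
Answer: C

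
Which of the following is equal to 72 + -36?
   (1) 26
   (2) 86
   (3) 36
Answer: 3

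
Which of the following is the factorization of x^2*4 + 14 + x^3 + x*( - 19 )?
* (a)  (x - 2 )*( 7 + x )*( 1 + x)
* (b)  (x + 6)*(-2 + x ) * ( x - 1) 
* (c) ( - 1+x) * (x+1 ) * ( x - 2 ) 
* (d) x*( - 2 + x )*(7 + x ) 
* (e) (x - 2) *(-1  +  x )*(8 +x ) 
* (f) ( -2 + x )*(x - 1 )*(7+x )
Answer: f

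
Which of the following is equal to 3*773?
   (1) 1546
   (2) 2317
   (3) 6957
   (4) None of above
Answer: 4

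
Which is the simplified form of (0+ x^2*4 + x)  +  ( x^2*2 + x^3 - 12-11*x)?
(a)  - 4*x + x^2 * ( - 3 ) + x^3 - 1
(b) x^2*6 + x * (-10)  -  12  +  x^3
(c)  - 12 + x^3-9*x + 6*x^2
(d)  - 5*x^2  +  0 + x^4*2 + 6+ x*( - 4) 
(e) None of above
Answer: b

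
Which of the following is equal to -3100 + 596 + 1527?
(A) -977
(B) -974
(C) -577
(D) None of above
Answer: A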